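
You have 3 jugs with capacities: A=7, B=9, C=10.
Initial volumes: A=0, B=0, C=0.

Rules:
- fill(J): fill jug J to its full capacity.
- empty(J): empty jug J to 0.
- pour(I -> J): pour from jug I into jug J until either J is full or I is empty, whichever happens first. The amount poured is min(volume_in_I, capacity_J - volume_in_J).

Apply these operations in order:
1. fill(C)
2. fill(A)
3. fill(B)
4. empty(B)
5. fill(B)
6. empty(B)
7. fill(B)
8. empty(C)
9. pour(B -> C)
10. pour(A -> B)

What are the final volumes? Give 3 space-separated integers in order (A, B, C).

Step 1: fill(C) -> (A=0 B=0 C=10)
Step 2: fill(A) -> (A=7 B=0 C=10)
Step 3: fill(B) -> (A=7 B=9 C=10)
Step 4: empty(B) -> (A=7 B=0 C=10)
Step 5: fill(B) -> (A=7 B=9 C=10)
Step 6: empty(B) -> (A=7 B=0 C=10)
Step 7: fill(B) -> (A=7 B=9 C=10)
Step 8: empty(C) -> (A=7 B=9 C=0)
Step 9: pour(B -> C) -> (A=7 B=0 C=9)
Step 10: pour(A -> B) -> (A=0 B=7 C=9)

Answer: 0 7 9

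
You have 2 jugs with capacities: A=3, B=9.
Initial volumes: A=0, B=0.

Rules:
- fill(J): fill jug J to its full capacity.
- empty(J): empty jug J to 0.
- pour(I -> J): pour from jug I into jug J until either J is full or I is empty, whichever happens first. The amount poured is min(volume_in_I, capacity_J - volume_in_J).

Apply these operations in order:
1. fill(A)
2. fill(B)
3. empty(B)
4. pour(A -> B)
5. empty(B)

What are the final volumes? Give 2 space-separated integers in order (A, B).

Step 1: fill(A) -> (A=3 B=0)
Step 2: fill(B) -> (A=3 B=9)
Step 3: empty(B) -> (A=3 B=0)
Step 4: pour(A -> B) -> (A=0 B=3)
Step 5: empty(B) -> (A=0 B=0)

Answer: 0 0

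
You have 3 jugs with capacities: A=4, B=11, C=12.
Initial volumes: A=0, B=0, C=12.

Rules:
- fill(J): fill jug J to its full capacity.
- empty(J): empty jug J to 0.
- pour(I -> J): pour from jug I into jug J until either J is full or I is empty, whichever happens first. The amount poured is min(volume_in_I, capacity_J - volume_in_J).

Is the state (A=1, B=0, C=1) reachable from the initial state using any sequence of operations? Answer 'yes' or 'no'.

Answer: yes

Derivation:
BFS from (A=0, B=0, C=12):
  1. pour(C -> B) -> (A=0 B=11 C=1)
  2. empty(B) -> (A=0 B=0 C=1)
  3. pour(C -> A) -> (A=1 B=0 C=0)
  4. fill(C) -> (A=1 B=0 C=12)
  5. pour(C -> B) -> (A=1 B=11 C=1)
  6. empty(B) -> (A=1 B=0 C=1)
Target reached → yes.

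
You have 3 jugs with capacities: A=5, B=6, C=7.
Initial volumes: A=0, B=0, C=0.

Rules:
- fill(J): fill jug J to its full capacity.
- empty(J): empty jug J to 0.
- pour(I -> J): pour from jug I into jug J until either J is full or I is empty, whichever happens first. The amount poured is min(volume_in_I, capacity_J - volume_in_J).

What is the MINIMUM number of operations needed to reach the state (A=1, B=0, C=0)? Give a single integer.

BFS from (A=0, B=0, C=0). One shortest path:
  1. fill(B) -> (A=0 B=6 C=0)
  2. pour(B -> A) -> (A=5 B=1 C=0)
  3. empty(A) -> (A=0 B=1 C=0)
  4. pour(B -> A) -> (A=1 B=0 C=0)
Reached target in 4 moves.

Answer: 4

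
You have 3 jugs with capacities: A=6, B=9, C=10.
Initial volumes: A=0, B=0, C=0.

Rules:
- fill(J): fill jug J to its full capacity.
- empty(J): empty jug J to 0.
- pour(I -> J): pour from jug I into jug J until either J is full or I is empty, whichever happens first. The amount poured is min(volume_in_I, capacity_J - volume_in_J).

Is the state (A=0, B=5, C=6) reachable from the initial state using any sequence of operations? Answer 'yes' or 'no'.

Answer: yes

Derivation:
BFS from (A=0, B=0, C=0):
  1. fill(A) -> (A=6 B=0 C=0)
  2. fill(B) -> (A=6 B=9 C=0)
  3. pour(A -> C) -> (A=0 B=9 C=6)
  4. fill(A) -> (A=6 B=9 C=6)
  5. pour(B -> C) -> (A=6 B=5 C=10)
  6. empty(C) -> (A=6 B=5 C=0)
  7. pour(A -> C) -> (A=0 B=5 C=6)
Target reached → yes.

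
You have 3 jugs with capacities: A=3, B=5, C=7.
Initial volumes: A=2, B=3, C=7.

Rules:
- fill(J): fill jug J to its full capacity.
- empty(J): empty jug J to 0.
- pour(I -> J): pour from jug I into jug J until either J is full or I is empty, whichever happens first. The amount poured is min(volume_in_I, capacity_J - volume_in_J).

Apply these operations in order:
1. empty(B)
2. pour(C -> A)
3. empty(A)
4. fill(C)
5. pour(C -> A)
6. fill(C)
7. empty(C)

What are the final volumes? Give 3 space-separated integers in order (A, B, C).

Step 1: empty(B) -> (A=2 B=0 C=7)
Step 2: pour(C -> A) -> (A=3 B=0 C=6)
Step 3: empty(A) -> (A=0 B=0 C=6)
Step 4: fill(C) -> (A=0 B=0 C=7)
Step 5: pour(C -> A) -> (A=3 B=0 C=4)
Step 6: fill(C) -> (A=3 B=0 C=7)
Step 7: empty(C) -> (A=3 B=0 C=0)

Answer: 3 0 0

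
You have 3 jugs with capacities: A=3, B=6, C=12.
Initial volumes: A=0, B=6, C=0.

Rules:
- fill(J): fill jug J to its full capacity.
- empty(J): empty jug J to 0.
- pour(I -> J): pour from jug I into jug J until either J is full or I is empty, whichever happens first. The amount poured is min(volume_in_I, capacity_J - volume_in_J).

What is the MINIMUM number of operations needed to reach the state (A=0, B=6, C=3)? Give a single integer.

Answer: 2

Derivation:
BFS from (A=0, B=6, C=0). One shortest path:
  1. fill(A) -> (A=3 B=6 C=0)
  2. pour(A -> C) -> (A=0 B=6 C=3)
Reached target in 2 moves.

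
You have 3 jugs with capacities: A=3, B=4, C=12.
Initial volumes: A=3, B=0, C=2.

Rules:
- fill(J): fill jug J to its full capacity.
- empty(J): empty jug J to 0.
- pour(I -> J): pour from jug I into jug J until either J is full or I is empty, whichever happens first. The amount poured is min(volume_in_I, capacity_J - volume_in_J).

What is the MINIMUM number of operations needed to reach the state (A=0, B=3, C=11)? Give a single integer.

BFS from (A=3, B=0, C=2). One shortest path:
  1. empty(A) -> (A=0 B=0 C=2)
  2. pour(C -> A) -> (A=2 B=0 C=0)
  3. fill(C) -> (A=2 B=0 C=12)
  4. pour(C -> A) -> (A=3 B=0 C=11)
  5. pour(A -> B) -> (A=0 B=3 C=11)
Reached target in 5 moves.

Answer: 5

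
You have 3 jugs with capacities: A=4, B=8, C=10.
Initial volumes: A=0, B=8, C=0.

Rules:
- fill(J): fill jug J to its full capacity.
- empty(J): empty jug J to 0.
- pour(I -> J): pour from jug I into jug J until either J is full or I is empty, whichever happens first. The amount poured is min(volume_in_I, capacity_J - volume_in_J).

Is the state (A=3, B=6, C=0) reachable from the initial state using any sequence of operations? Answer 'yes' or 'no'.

BFS explored all 78 reachable states.
Reachable set includes: (0,0,0), (0,0,2), (0,0,4), (0,0,6), (0,0,8), (0,0,10), (0,2,0), (0,2,2), (0,2,4), (0,2,6), (0,2,8), (0,2,10) ...
Target (A=3, B=6, C=0) not in reachable set → no.

Answer: no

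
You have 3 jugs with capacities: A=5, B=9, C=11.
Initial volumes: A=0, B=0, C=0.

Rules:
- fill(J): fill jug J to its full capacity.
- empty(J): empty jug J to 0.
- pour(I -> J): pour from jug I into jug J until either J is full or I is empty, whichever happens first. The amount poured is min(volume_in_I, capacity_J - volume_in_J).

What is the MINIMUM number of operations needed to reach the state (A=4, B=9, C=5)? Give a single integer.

BFS from (A=0, B=0, C=0). One shortest path:
  1. fill(B) -> (A=0 B=9 C=0)
  2. pour(B -> A) -> (A=5 B=4 C=0)
  3. pour(A -> C) -> (A=0 B=4 C=5)
  4. pour(B -> A) -> (A=4 B=0 C=5)
  5. fill(B) -> (A=4 B=9 C=5)
Reached target in 5 moves.

Answer: 5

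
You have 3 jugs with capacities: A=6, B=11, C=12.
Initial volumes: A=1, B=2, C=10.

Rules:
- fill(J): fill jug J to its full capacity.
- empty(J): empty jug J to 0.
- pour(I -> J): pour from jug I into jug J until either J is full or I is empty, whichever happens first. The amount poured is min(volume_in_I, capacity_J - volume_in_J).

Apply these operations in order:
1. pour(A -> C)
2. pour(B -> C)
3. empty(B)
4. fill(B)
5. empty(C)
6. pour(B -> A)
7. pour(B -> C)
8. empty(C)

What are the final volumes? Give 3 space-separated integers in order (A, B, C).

Step 1: pour(A -> C) -> (A=0 B=2 C=11)
Step 2: pour(B -> C) -> (A=0 B=1 C=12)
Step 3: empty(B) -> (A=0 B=0 C=12)
Step 4: fill(B) -> (A=0 B=11 C=12)
Step 5: empty(C) -> (A=0 B=11 C=0)
Step 6: pour(B -> A) -> (A=6 B=5 C=0)
Step 7: pour(B -> C) -> (A=6 B=0 C=5)
Step 8: empty(C) -> (A=6 B=0 C=0)

Answer: 6 0 0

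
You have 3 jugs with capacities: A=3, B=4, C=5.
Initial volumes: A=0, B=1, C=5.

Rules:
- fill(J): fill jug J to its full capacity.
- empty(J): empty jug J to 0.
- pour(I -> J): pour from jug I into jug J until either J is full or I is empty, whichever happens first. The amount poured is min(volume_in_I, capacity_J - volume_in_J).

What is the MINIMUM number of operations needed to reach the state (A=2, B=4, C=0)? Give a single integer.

BFS from (A=0, B=1, C=5). One shortest path:
  1. pour(C -> B) -> (A=0 B=4 C=2)
  2. pour(C -> A) -> (A=2 B=4 C=0)
Reached target in 2 moves.

Answer: 2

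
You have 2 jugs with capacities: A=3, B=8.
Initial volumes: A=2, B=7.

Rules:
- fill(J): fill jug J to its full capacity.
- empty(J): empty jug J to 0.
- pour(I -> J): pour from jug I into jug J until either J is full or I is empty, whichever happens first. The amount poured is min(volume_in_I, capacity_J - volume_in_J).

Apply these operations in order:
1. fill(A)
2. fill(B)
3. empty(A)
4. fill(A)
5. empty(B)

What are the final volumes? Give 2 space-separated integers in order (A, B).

Answer: 3 0

Derivation:
Step 1: fill(A) -> (A=3 B=7)
Step 2: fill(B) -> (A=3 B=8)
Step 3: empty(A) -> (A=0 B=8)
Step 4: fill(A) -> (A=3 B=8)
Step 5: empty(B) -> (A=3 B=0)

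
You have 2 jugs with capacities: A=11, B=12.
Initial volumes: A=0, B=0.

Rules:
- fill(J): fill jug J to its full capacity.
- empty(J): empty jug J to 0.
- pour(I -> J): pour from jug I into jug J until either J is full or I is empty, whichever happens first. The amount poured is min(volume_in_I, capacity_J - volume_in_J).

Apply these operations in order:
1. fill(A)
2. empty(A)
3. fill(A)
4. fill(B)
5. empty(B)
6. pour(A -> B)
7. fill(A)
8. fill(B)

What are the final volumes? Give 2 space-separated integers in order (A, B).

Step 1: fill(A) -> (A=11 B=0)
Step 2: empty(A) -> (A=0 B=0)
Step 3: fill(A) -> (A=11 B=0)
Step 4: fill(B) -> (A=11 B=12)
Step 5: empty(B) -> (A=11 B=0)
Step 6: pour(A -> B) -> (A=0 B=11)
Step 7: fill(A) -> (A=11 B=11)
Step 8: fill(B) -> (A=11 B=12)

Answer: 11 12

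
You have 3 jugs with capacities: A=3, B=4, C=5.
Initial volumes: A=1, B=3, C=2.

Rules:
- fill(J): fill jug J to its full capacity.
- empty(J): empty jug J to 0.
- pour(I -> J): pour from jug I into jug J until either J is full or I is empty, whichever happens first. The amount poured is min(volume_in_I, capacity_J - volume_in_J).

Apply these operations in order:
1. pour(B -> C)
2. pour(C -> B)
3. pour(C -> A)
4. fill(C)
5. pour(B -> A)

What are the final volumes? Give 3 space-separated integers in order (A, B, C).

Step 1: pour(B -> C) -> (A=1 B=0 C=5)
Step 2: pour(C -> B) -> (A=1 B=4 C=1)
Step 3: pour(C -> A) -> (A=2 B=4 C=0)
Step 4: fill(C) -> (A=2 B=4 C=5)
Step 5: pour(B -> A) -> (A=3 B=3 C=5)

Answer: 3 3 5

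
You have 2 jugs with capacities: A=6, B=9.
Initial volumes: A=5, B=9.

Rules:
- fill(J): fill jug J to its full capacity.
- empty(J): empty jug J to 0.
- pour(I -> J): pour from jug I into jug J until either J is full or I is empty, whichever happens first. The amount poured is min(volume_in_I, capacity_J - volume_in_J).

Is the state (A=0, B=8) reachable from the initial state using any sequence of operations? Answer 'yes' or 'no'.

BFS from (A=5, B=9):
  1. pour(B -> A) -> (A=6 B=8)
  2. empty(A) -> (A=0 B=8)
Target reached → yes.

Answer: yes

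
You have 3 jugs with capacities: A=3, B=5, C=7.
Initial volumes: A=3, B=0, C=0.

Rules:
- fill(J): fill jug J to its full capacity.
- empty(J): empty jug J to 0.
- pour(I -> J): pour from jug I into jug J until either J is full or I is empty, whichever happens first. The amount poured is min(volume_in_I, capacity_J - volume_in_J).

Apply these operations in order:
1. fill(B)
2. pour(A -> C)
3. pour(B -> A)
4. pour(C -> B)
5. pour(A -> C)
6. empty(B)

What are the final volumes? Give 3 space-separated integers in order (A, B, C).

Step 1: fill(B) -> (A=3 B=5 C=0)
Step 2: pour(A -> C) -> (A=0 B=5 C=3)
Step 3: pour(B -> A) -> (A=3 B=2 C=3)
Step 4: pour(C -> B) -> (A=3 B=5 C=0)
Step 5: pour(A -> C) -> (A=0 B=5 C=3)
Step 6: empty(B) -> (A=0 B=0 C=3)

Answer: 0 0 3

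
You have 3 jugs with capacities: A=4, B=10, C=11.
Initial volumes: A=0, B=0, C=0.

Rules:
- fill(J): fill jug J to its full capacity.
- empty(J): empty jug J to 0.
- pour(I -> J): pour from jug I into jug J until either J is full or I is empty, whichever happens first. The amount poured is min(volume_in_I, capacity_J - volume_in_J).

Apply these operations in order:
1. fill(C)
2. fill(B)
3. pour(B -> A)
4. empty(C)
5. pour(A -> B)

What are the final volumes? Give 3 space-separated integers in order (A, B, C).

Answer: 0 10 0

Derivation:
Step 1: fill(C) -> (A=0 B=0 C=11)
Step 2: fill(B) -> (A=0 B=10 C=11)
Step 3: pour(B -> A) -> (A=4 B=6 C=11)
Step 4: empty(C) -> (A=4 B=6 C=0)
Step 5: pour(A -> B) -> (A=0 B=10 C=0)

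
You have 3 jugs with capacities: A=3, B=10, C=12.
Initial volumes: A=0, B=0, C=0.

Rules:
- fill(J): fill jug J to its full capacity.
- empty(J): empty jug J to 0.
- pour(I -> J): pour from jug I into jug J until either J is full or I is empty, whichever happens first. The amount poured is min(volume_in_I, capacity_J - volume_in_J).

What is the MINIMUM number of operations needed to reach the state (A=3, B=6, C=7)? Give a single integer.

Answer: 7

Derivation:
BFS from (A=0, B=0, C=0). One shortest path:
  1. fill(A) -> (A=3 B=0 C=0)
  2. fill(B) -> (A=3 B=10 C=0)
  3. pour(B -> C) -> (A=3 B=0 C=10)
  4. pour(A -> B) -> (A=0 B=3 C=10)
  5. fill(A) -> (A=3 B=3 C=10)
  6. pour(A -> B) -> (A=0 B=6 C=10)
  7. pour(C -> A) -> (A=3 B=6 C=7)
Reached target in 7 moves.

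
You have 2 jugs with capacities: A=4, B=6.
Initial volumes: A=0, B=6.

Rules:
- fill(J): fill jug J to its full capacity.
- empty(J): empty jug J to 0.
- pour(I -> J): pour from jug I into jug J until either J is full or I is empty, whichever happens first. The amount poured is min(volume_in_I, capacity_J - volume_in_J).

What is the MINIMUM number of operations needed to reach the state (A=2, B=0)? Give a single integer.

BFS from (A=0, B=6). One shortest path:
  1. pour(B -> A) -> (A=4 B=2)
  2. empty(A) -> (A=0 B=2)
  3. pour(B -> A) -> (A=2 B=0)
Reached target in 3 moves.

Answer: 3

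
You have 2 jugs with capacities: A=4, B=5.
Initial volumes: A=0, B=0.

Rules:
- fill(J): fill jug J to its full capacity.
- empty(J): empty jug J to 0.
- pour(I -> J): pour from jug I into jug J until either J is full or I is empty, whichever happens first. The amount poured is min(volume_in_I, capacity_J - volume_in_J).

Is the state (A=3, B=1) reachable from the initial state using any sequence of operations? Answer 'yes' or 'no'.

BFS explored all 18 reachable states.
Reachable set includes: (0,0), (0,1), (0,2), (0,3), (0,4), (0,5), (1,0), (1,5), (2,0), (2,5), (3,0), (3,5) ...
Target (A=3, B=1) not in reachable set → no.

Answer: no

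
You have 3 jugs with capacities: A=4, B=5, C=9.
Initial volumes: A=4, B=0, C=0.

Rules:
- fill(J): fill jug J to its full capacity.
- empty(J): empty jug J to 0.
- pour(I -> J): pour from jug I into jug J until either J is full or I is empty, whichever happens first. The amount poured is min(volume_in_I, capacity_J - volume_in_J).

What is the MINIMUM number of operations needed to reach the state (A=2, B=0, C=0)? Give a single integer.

Answer: 8

Derivation:
BFS from (A=4, B=0, C=0). One shortest path:
  1. pour(A -> B) -> (A=0 B=4 C=0)
  2. fill(A) -> (A=4 B=4 C=0)
  3. pour(A -> B) -> (A=3 B=5 C=0)
  4. empty(B) -> (A=3 B=0 C=0)
  5. pour(A -> B) -> (A=0 B=3 C=0)
  6. fill(A) -> (A=4 B=3 C=0)
  7. pour(A -> B) -> (A=2 B=5 C=0)
  8. empty(B) -> (A=2 B=0 C=0)
Reached target in 8 moves.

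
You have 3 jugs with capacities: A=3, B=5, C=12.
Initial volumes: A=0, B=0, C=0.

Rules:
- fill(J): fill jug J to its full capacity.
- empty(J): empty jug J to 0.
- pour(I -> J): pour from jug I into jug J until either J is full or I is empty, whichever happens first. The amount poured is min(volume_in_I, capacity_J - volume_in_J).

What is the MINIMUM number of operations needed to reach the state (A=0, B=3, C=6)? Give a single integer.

Answer: 5

Derivation:
BFS from (A=0, B=0, C=0). One shortest path:
  1. fill(C) -> (A=0 B=0 C=12)
  2. pour(C -> A) -> (A=3 B=0 C=9)
  3. empty(A) -> (A=0 B=0 C=9)
  4. pour(C -> A) -> (A=3 B=0 C=6)
  5. pour(A -> B) -> (A=0 B=3 C=6)
Reached target in 5 moves.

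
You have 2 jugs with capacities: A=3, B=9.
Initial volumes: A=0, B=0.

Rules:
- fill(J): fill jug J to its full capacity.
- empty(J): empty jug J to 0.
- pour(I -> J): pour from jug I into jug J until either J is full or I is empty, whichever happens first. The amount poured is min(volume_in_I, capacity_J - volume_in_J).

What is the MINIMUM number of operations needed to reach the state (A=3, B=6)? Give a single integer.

Answer: 2

Derivation:
BFS from (A=0, B=0). One shortest path:
  1. fill(B) -> (A=0 B=9)
  2. pour(B -> A) -> (A=3 B=6)
Reached target in 2 moves.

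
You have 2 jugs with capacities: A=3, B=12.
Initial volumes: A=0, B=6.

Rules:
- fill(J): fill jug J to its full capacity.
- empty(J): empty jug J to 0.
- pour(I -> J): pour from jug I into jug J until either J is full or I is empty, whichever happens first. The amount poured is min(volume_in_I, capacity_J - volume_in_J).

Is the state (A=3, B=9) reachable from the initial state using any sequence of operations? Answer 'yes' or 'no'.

BFS from (A=0, B=6):
  1. fill(B) -> (A=0 B=12)
  2. pour(B -> A) -> (A=3 B=9)
Target reached → yes.

Answer: yes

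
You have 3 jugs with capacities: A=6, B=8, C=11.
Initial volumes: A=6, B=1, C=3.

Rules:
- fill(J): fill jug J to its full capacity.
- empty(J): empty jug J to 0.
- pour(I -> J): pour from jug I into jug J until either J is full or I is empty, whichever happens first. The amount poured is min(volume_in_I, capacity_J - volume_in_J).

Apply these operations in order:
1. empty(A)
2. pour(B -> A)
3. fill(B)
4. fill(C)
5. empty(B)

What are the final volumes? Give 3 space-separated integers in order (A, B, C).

Answer: 1 0 11

Derivation:
Step 1: empty(A) -> (A=0 B=1 C=3)
Step 2: pour(B -> A) -> (A=1 B=0 C=3)
Step 3: fill(B) -> (A=1 B=8 C=3)
Step 4: fill(C) -> (A=1 B=8 C=11)
Step 5: empty(B) -> (A=1 B=0 C=11)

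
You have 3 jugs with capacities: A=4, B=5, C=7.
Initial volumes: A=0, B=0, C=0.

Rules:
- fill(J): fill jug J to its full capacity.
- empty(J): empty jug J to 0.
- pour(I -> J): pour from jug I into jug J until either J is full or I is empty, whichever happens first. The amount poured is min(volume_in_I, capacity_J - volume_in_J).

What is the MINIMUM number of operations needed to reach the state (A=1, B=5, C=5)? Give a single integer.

BFS from (A=0, B=0, C=0). One shortest path:
  1. fill(B) -> (A=0 B=5 C=0)
  2. pour(B -> A) -> (A=4 B=1 C=0)
  3. empty(A) -> (A=0 B=1 C=0)
  4. pour(B -> A) -> (A=1 B=0 C=0)
  5. fill(B) -> (A=1 B=5 C=0)
  6. pour(B -> C) -> (A=1 B=0 C=5)
  7. fill(B) -> (A=1 B=5 C=5)
Reached target in 7 moves.

Answer: 7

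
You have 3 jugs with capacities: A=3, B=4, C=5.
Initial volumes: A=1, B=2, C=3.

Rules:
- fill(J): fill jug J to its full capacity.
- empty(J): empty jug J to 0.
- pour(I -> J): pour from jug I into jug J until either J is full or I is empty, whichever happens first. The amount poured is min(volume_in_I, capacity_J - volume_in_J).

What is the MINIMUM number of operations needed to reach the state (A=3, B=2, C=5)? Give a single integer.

BFS from (A=1, B=2, C=3). One shortest path:
  1. fill(A) -> (A=3 B=2 C=3)
  2. fill(C) -> (A=3 B=2 C=5)
Reached target in 2 moves.

Answer: 2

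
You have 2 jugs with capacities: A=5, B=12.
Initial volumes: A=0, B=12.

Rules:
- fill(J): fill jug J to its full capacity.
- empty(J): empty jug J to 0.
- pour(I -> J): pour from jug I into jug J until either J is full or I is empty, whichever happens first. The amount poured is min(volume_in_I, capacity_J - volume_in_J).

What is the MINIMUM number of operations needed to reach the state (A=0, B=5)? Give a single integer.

BFS from (A=0, B=12). One shortest path:
  1. fill(A) -> (A=5 B=12)
  2. empty(B) -> (A=5 B=0)
  3. pour(A -> B) -> (A=0 B=5)
Reached target in 3 moves.

Answer: 3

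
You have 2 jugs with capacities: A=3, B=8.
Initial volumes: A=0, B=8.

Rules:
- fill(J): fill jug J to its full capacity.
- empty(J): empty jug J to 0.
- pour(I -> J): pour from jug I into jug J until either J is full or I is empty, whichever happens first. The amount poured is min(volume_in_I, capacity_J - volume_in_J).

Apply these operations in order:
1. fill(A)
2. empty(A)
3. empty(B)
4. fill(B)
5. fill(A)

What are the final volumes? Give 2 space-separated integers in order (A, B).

Answer: 3 8

Derivation:
Step 1: fill(A) -> (A=3 B=8)
Step 2: empty(A) -> (A=0 B=8)
Step 3: empty(B) -> (A=0 B=0)
Step 4: fill(B) -> (A=0 B=8)
Step 5: fill(A) -> (A=3 B=8)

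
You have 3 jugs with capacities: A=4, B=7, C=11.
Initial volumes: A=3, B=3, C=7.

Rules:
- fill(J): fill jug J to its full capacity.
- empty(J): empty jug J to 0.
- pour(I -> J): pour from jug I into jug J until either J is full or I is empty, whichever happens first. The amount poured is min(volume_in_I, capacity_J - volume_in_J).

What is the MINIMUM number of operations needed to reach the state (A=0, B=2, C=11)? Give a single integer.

Answer: 2

Derivation:
BFS from (A=3, B=3, C=7). One shortest path:
  1. pour(A -> B) -> (A=0 B=6 C=7)
  2. pour(B -> C) -> (A=0 B=2 C=11)
Reached target in 2 moves.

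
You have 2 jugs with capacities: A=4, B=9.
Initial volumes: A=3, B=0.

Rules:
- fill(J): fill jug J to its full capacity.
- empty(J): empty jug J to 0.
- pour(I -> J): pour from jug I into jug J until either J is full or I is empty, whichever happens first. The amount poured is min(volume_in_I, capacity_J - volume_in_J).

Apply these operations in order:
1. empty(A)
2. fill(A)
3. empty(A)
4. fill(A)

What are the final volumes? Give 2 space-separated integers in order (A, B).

Step 1: empty(A) -> (A=0 B=0)
Step 2: fill(A) -> (A=4 B=0)
Step 3: empty(A) -> (A=0 B=0)
Step 4: fill(A) -> (A=4 B=0)

Answer: 4 0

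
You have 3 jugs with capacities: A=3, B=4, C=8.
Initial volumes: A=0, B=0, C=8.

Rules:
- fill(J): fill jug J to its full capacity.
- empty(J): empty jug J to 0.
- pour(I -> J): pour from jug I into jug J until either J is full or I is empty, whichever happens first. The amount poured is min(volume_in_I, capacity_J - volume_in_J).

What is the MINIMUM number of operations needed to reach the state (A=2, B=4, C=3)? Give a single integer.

Answer: 7

Derivation:
BFS from (A=0, B=0, C=8). One shortest path:
  1. fill(A) -> (A=3 B=0 C=8)
  2. empty(C) -> (A=3 B=0 C=0)
  3. pour(A -> B) -> (A=0 B=3 C=0)
  4. fill(A) -> (A=3 B=3 C=0)
  5. pour(A -> C) -> (A=0 B=3 C=3)
  6. fill(A) -> (A=3 B=3 C=3)
  7. pour(A -> B) -> (A=2 B=4 C=3)
Reached target in 7 moves.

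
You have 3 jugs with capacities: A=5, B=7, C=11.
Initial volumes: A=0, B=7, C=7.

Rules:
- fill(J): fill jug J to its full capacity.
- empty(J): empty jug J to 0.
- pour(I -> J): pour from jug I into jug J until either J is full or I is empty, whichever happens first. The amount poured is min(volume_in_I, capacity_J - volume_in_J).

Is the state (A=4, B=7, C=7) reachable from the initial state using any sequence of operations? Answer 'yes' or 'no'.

BFS from (A=0, B=7, C=7):
  1. empty(B) -> (A=0 B=0 C=7)
  2. fill(C) -> (A=0 B=0 C=11)
  3. pour(C -> B) -> (A=0 B=7 C=4)
  4. pour(C -> A) -> (A=4 B=7 C=0)
  5. pour(B -> C) -> (A=4 B=0 C=7)
  6. fill(B) -> (A=4 B=7 C=7)
Target reached → yes.

Answer: yes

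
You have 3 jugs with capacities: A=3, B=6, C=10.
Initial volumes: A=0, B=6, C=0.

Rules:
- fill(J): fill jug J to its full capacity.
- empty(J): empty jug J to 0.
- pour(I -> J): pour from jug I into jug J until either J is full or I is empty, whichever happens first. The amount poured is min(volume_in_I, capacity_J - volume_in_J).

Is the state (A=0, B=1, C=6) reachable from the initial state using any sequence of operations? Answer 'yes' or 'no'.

BFS from (A=0, B=6, C=0):
  1. empty(B) -> (A=0 B=0 C=0)
  2. fill(C) -> (A=0 B=0 C=10)
  3. pour(C -> A) -> (A=3 B=0 C=7)
  4. empty(A) -> (A=0 B=0 C=7)
  5. pour(C -> B) -> (A=0 B=6 C=1)
  6. pour(C -> A) -> (A=1 B=6 C=0)
  7. pour(B -> C) -> (A=1 B=0 C=6)
  8. pour(A -> B) -> (A=0 B=1 C=6)
Target reached → yes.

Answer: yes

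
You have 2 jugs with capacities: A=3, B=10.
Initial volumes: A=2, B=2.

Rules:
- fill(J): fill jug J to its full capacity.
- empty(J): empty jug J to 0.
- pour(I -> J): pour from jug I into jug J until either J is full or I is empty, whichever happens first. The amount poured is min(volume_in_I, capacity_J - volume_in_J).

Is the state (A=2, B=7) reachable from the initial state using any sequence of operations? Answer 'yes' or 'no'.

BFS explored all 27 reachable states.
Reachable set includes: (0,0), (0,1), (0,2), (0,3), (0,4), (0,5), (0,6), (0,7), (0,8), (0,9), (0,10), (1,0) ...
Target (A=2, B=7) not in reachable set → no.

Answer: no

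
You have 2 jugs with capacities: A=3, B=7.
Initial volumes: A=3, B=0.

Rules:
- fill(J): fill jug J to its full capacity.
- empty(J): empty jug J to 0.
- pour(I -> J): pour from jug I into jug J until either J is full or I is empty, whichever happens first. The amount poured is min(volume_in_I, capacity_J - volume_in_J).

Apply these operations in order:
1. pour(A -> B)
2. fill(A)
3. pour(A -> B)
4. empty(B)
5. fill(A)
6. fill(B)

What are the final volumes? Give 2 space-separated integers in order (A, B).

Step 1: pour(A -> B) -> (A=0 B=3)
Step 2: fill(A) -> (A=3 B=3)
Step 3: pour(A -> B) -> (A=0 B=6)
Step 4: empty(B) -> (A=0 B=0)
Step 5: fill(A) -> (A=3 B=0)
Step 6: fill(B) -> (A=3 B=7)

Answer: 3 7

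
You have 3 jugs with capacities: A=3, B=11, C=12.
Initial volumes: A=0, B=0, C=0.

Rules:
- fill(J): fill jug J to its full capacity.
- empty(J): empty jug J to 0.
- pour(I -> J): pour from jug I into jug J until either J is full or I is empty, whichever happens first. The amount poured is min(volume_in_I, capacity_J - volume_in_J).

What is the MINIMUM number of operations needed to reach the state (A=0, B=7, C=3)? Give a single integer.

BFS from (A=0, B=0, C=0). One shortest path:
  1. fill(B) -> (A=0 B=11 C=0)
  2. pour(B -> A) -> (A=3 B=8 C=0)
  3. pour(B -> C) -> (A=3 B=0 C=8)
  4. fill(B) -> (A=3 B=11 C=8)
  5. pour(B -> C) -> (A=3 B=7 C=12)
  6. empty(C) -> (A=3 B=7 C=0)
  7. pour(A -> C) -> (A=0 B=7 C=3)
Reached target in 7 moves.

Answer: 7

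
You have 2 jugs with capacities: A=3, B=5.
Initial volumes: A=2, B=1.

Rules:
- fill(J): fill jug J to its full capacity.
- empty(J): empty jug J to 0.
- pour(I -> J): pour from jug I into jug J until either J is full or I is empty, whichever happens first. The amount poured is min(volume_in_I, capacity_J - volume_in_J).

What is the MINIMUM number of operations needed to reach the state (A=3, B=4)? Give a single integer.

BFS from (A=2, B=1). One shortest path:
  1. fill(B) -> (A=2 B=5)
  2. pour(B -> A) -> (A=3 B=4)
Reached target in 2 moves.

Answer: 2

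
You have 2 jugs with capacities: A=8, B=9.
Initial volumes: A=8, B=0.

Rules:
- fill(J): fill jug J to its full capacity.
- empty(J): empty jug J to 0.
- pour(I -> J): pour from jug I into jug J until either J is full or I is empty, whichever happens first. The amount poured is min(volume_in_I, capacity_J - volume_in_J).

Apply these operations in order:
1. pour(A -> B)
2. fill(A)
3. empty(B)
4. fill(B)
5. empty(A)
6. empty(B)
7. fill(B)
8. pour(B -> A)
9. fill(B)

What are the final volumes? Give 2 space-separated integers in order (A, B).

Step 1: pour(A -> B) -> (A=0 B=8)
Step 2: fill(A) -> (A=8 B=8)
Step 3: empty(B) -> (A=8 B=0)
Step 4: fill(B) -> (A=8 B=9)
Step 5: empty(A) -> (A=0 B=9)
Step 6: empty(B) -> (A=0 B=0)
Step 7: fill(B) -> (A=0 B=9)
Step 8: pour(B -> A) -> (A=8 B=1)
Step 9: fill(B) -> (A=8 B=9)

Answer: 8 9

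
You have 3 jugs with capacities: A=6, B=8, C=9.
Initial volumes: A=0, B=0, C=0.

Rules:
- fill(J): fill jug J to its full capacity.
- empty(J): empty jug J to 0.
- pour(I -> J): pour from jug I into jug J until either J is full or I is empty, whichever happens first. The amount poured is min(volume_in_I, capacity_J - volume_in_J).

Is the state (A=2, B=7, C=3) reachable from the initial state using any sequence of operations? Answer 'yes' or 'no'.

BFS explored all 350 reachable states.
Reachable set includes: (0,0,0), (0,0,1), (0,0,2), (0,0,3), (0,0,4), (0,0,5), (0,0,6), (0,0,7), (0,0,8), (0,0,9), (0,1,0), (0,1,1) ...
Target (A=2, B=7, C=3) not in reachable set → no.

Answer: no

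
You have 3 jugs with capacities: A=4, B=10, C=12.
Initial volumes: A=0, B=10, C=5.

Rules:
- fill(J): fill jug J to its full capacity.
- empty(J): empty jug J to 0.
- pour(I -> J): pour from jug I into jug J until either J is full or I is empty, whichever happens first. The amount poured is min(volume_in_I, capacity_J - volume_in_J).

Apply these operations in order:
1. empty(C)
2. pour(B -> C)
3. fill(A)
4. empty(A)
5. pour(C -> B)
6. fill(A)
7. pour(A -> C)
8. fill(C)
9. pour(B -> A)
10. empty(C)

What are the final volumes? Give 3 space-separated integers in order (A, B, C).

Step 1: empty(C) -> (A=0 B=10 C=0)
Step 2: pour(B -> C) -> (A=0 B=0 C=10)
Step 3: fill(A) -> (A=4 B=0 C=10)
Step 4: empty(A) -> (A=0 B=0 C=10)
Step 5: pour(C -> B) -> (A=0 B=10 C=0)
Step 6: fill(A) -> (A=4 B=10 C=0)
Step 7: pour(A -> C) -> (A=0 B=10 C=4)
Step 8: fill(C) -> (A=0 B=10 C=12)
Step 9: pour(B -> A) -> (A=4 B=6 C=12)
Step 10: empty(C) -> (A=4 B=6 C=0)

Answer: 4 6 0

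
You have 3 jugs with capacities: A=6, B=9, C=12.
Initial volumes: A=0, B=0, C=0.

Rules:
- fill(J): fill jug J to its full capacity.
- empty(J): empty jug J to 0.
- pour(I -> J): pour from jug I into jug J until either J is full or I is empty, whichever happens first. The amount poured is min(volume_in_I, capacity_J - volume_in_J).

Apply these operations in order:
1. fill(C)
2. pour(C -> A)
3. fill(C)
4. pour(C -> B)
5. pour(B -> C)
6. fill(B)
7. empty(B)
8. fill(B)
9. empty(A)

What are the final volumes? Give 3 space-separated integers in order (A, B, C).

Answer: 0 9 12

Derivation:
Step 1: fill(C) -> (A=0 B=0 C=12)
Step 2: pour(C -> A) -> (A=6 B=0 C=6)
Step 3: fill(C) -> (A=6 B=0 C=12)
Step 4: pour(C -> B) -> (A=6 B=9 C=3)
Step 5: pour(B -> C) -> (A=6 B=0 C=12)
Step 6: fill(B) -> (A=6 B=9 C=12)
Step 7: empty(B) -> (A=6 B=0 C=12)
Step 8: fill(B) -> (A=6 B=9 C=12)
Step 9: empty(A) -> (A=0 B=9 C=12)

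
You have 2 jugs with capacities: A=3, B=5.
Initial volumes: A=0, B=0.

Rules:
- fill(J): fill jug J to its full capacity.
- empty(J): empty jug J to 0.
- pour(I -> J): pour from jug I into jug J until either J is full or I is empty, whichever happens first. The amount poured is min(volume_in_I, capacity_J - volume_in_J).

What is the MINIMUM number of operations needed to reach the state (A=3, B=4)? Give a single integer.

Answer: 6

Derivation:
BFS from (A=0, B=0). One shortest path:
  1. fill(B) -> (A=0 B=5)
  2. pour(B -> A) -> (A=3 B=2)
  3. empty(A) -> (A=0 B=2)
  4. pour(B -> A) -> (A=2 B=0)
  5. fill(B) -> (A=2 B=5)
  6. pour(B -> A) -> (A=3 B=4)
Reached target in 6 moves.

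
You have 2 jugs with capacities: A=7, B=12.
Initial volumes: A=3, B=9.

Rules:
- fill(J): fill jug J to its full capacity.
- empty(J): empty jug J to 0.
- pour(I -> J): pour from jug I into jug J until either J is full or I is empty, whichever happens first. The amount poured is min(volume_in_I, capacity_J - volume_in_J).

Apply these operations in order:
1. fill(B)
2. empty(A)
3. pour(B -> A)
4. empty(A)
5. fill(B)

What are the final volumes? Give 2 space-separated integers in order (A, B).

Step 1: fill(B) -> (A=3 B=12)
Step 2: empty(A) -> (A=0 B=12)
Step 3: pour(B -> A) -> (A=7 B=5)
Step 4: empty(A) -> (A=0 B=5)
Step 5: fill(B) -> (A=0 B=12)

Answer: 0 12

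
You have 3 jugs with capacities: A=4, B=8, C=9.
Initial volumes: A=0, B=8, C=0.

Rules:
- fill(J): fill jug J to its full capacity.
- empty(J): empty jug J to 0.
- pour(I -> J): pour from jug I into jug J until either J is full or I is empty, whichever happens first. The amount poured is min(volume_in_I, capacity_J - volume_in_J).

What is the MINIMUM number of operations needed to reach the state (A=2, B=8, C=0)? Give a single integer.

BFS from (A=0, B=8, C=0). One shortest path:
  1. empty(B) -> (A=0 B=0 C=0)
  2. fill(C) -> (A=0 B=0 C=9)
  3. pour(C -> B) -> (A=0 B=8 C=1)
  4. empty(B) -> (A=0 B=0 C=1)
  5. pour(C -> A) -> (A=1 B=0 C=0)
  6. fill(C) -> (A=1 B=0 C=9)
  7. pour(C -> B) -> (A=1 B=8 C=1)
  8. pour(C -> A) -> (A=2 B=8 C=0)
Reached target in 8 moves.

Answer: 8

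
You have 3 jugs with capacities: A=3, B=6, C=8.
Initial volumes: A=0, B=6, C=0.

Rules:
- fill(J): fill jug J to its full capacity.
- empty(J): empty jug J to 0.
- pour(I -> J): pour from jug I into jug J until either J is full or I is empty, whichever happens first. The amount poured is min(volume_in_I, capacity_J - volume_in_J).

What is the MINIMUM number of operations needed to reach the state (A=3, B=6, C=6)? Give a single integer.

Answer: 3

Derivation:
BFS from (A=0, B=6, C=0). One shortest path:
  1. fill(A) -> (A=3 B=6 C=0)
  2. pour(B -> C) -> (A=3 B=0 C=6)
  3. fill(B) -> (A=3 B=6 C=6)
Reached target in 3 moves.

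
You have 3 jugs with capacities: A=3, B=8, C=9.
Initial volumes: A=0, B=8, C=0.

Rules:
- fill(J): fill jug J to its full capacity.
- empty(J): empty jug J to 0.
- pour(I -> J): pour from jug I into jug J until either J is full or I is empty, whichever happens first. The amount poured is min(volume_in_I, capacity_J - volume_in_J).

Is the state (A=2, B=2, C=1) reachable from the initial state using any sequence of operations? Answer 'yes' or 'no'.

Answer: no

Derivation:
BFS explored all 248 reachable states.
Reachable set includes: (0,0,0), (0,0,1), (0,0,2), (0,0,3), (0,0,4), (0,0,5), (0,0,6), (0,0,7), (0,0,8), (0,0,9), (0,1,0), (0,1,1) ...
Target (A=2, B=2, C=1) not in reachable set → no.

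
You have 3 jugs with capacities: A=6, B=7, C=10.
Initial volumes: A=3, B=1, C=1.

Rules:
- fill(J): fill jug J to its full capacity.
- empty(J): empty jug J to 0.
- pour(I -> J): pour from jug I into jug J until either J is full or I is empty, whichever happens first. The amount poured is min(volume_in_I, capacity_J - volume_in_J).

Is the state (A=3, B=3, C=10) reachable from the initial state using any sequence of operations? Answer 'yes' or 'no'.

BFS from (A=3, B=1, C=1):
  1. fill(B) -> (A=3 B=7 C=1)
  2. empty(C) -> (A=3 B=7 C=0)
  3. pour(B -> C) -> (A=3 B=0 C=7)
  4. pour(A -> B) -> (A=0 B=3 C=7)
  5. fill(A) -> (A=6 B=3 C=7)
  6. pour(A -> C) -> (A=3 B=3 C=10)
Target reached → yes.

Answer: yes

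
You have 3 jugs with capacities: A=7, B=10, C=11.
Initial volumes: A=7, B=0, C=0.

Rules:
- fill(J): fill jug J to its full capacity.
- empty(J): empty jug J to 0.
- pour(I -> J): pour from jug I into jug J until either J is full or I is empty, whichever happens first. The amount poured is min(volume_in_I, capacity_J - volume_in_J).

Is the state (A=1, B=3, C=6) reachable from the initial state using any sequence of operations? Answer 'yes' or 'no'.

BFS explored all 516 reachable states.
Reachable set includes: (0,0,0), (0,0,1), (0,0,2), (0,0,3), (0,0,4), (0,0,5), (0,0,6), (0,0,7), (0,0,8), (0,0,9), (0,0,10), (0,0,11) ...
Target (A=1, B=3, C=6) not in reachable set → no.

Answer: no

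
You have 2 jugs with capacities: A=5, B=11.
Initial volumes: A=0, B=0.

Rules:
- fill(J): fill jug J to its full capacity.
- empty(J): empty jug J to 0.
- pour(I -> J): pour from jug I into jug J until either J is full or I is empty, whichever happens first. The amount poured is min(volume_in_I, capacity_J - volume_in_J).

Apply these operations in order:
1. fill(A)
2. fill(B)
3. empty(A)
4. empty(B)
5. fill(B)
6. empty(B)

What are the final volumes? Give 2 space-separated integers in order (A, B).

Answer: 0 0

Derivation:
Step 1: fill(A) -> (A=5 B=0)
Step 2: fill(B) -> (A=5 B=11)
Step 3: empty(A) -> (A=0 B=11)
Step 4: empty(B) -> (A=0 B=0)
Step 5: fill(B) -> (A=0 B=11)
Step 6: empty(B) -> (A=0 B=0)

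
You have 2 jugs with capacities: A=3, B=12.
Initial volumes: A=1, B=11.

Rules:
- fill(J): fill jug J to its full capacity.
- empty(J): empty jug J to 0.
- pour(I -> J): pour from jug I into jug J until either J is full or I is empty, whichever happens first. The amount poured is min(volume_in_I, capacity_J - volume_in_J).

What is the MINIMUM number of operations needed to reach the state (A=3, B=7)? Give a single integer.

BFS from (A=1, B=11). One shortest path:
  1. fill(B) -> (A=1 B=12)
  2. pour(B -> A) -> (A=3 B=10)
  3. empty(A) -> (A=0 B=10)
  4. pour(B -> A) -> (A=3 B=7)
Reached target in 4 moves.

Answer: 4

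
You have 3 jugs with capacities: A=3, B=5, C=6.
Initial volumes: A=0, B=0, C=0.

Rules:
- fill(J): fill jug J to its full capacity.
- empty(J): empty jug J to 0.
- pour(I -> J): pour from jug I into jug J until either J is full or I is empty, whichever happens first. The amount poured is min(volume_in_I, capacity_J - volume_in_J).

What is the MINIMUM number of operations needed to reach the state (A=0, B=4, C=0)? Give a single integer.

Answer: 5

Derivation:
BFS from (A=0, B=0, C=0). One shortest path:
  1. fill(B) -> (A=0 B=5 C=0)
  2. pour(B -> C) -> (A=0 B=0 C=5)
  3. fill(B) -> (A=0 B=5 C=5)
  4. pour(B -> C) -> (A=0 B=4 C=6)
  5. empty(C) -> (A=0 B=4 C=0)
Reached target in 5 moves.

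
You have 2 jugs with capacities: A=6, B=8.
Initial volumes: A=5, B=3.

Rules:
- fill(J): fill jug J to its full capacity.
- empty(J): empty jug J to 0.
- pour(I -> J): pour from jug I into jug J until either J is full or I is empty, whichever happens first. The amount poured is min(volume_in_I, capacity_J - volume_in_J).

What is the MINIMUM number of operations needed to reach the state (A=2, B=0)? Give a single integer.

BFS from (A=5, B=3). One shortest path:
  1. pour(B -> A) -> (A=6 B=2)
  2. empty(A) -> (A=0 B=2)
  3. pour(B -> A) -> (A=2 B=0)
Reached target in 3 moves.

Answer: 3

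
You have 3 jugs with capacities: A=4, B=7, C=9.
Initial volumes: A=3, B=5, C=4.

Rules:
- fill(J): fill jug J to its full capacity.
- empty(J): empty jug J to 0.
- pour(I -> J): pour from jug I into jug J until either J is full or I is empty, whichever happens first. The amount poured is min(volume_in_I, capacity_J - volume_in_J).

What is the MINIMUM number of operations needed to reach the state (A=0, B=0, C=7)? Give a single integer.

Answer: 2

Derivation:
BFS from (A=3, B=5, C=4). One shortest path:
  1. empty(B) -> (A=3 B=0 C=4)
  2. pour(A -> C) -> (A=0 B=0 C=7)
Reached target in 2 moves.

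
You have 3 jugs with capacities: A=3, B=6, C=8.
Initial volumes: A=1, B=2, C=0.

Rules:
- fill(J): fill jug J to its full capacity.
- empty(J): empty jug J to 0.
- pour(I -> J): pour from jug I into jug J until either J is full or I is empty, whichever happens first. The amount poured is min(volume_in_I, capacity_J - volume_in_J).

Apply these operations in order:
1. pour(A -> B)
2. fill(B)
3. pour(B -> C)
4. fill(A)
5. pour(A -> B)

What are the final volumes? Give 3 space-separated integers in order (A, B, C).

Answer: 0 3 6

Derivation:
Step 1: pour(A -> B) -> (A=0 B=3 C=0)
Step 2: fill(B) -> (A=0 B=6 C=0)
Step 3: pour(B -> C) -> (A=0 B=0 C=6)
Step 4: fill(A) -> (A=3 B=0 C=6)
Step 5: pour(A -> B) -> (A=0 B=3 C=6)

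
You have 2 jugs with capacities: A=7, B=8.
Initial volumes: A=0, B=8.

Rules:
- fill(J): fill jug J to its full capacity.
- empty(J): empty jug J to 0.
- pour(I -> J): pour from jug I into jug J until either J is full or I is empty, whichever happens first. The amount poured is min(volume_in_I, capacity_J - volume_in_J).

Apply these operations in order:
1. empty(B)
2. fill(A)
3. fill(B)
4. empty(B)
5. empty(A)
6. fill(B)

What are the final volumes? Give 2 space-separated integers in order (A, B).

Answer: 0 8

Derivation:
Step 1: empty(B) -> (A=0 B=0)
Step 2: fill(A) -> (A=7 B=0)
Step 3: fill(B) -> (A=7 B=8)
Step 4: empty(B) -> (A=7 B=0)
Step 5: empty(A) -> (A=0 B=0)
Step 6: fill(B) -> (A=0 B=8)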